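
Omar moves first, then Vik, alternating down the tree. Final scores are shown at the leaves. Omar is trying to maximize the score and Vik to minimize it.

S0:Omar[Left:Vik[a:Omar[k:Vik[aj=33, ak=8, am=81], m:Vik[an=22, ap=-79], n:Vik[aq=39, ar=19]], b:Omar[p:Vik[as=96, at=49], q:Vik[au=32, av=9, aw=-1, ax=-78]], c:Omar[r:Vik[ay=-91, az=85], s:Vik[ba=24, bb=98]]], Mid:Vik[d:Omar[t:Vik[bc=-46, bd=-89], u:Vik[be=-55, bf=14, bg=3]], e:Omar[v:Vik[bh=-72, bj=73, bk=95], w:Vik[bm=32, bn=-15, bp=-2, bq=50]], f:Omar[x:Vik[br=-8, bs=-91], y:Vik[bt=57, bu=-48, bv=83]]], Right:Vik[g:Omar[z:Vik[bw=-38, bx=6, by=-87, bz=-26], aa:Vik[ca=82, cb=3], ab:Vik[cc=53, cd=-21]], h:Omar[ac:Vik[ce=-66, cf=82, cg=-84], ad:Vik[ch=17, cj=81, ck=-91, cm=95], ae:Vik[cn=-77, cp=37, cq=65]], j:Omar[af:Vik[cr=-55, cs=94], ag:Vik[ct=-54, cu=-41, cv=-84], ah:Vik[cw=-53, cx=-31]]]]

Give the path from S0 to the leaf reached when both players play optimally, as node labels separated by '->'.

S0 -> Left -> a -> n -> ar

k (Vik): min(33, 8, 81) = 8
m (Vik): min(22, -79) = -79
n (Vik): min(39, 19) = 19
a (Omar): max(8, -79, 19) = 19
p (Vik): min(96, 49) = 49
q (Vik): min(32, 9, -1, -78) = -78
b (Omar): max(49, -78) = 49
r (Vik): min(-91, 85) = -91
s (Vik): min(24, 98) = 24
c (Omar): max(-91, 24) = 24
Left (Vik): min(19, 49, 24) = 19
t (Vik): min(-46, -89) = -89
u (Vik): min(-55, 14, 3) = -55
d (Omar): max(-89, -55) = -55
v (Vik): min(-72, 73, 95) = -72
w (Vik): min(32, -15, -2, 50) = -15
e (Omar): max(-72, -15) = -15
x (Vik): min(-8, -91) = -91
y (Vik): min(57, -48, 83) = -48
f (Omar): max(-91, -48) = -48
Mid (Vik): min(-55, -15, -48) = -55
z (Vik): min(-38, 6, -87, -26) = -87
aa (Vik): min(82, 3) = 3
ab (Vik): min(53, -21) = -21
g (Omar): max(-87, 3, -21) = 3
ac (Vik): min(-66, 82, -84) = -84
ad (Vik): min(17, 81, -91, 95) = -91
ae (Vik): min(-77, 37, 65) = -77
h (Omar): max(-84, -91, -77) = -77
af (Vik): min(-55, 94) = -55
ag (Vik): min(-54, -41, -84) = -84
ah (Vik): min(-53, -31) = -53
j (Omar): max(-55, -84, -53) = -53
Right (Vik): min(3, -77, -53) = -77
S0 (Omar): max(19, -55, -77) = 19
At S0, Omar picks Left (highest: 19).
At Left, Vik picks a (lowest: 19).
At a, Omar picks n (highest: 19).
At n, Vik picks ar (lowest: 19).
Terminal value 19.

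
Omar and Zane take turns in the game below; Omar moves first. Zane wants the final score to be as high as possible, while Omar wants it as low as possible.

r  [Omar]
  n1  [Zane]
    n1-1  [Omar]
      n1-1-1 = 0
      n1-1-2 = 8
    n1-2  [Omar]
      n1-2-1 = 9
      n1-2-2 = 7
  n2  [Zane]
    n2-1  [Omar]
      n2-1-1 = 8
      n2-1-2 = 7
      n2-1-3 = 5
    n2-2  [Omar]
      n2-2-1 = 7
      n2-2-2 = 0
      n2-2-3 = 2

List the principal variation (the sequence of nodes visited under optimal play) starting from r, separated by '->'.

n1-1 (Omar): min(0, 8) = 0
n1-2 (Omar): min(9, 7) = 7
n1 (Zane): max(0, 7) = 7
n2-1 (Omar): min(8, 7, 5) = 5
n2-2 (Omar): min(7, 0, 2) = 0
n2 (Zane): max(5, 0) = 5
r (Omar): min(7, 5) = 5
At r, Omar picks n2 (lowest: 5).
At n2, Zane picks n2-1 (highest: 5).
At n2-1, Omar picks n2-1-3 (lowest: 5).
Terminal value 5.

r -> n2 -> n2-1 -> n2-1-3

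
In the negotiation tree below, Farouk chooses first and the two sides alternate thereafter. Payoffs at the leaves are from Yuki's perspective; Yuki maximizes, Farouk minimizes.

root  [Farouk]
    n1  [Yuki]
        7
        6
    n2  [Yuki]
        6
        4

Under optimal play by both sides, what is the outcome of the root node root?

6

n1 (Yuki): max(7, 6) = 7
n2 (Yuki): max(6, 4) = 6
root (Farouk): min(7, 6) = 6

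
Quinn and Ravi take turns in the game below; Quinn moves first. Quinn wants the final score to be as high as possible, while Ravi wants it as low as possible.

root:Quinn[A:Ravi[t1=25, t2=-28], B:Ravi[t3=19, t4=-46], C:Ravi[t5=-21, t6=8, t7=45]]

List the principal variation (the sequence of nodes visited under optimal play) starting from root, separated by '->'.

root -> C -> t5

A (Ravi): min(25, -28) = -28
B (Ravi): min(19, -46) = -46
C (Ravi): min(-21, 8, 45) = -21
root (Quinn): max(-28, -46, -21) = -21
At root, Quinn picks C (highest: -21).
At C, Ravi picks t5 (lowest: -21).
Terminal value -21.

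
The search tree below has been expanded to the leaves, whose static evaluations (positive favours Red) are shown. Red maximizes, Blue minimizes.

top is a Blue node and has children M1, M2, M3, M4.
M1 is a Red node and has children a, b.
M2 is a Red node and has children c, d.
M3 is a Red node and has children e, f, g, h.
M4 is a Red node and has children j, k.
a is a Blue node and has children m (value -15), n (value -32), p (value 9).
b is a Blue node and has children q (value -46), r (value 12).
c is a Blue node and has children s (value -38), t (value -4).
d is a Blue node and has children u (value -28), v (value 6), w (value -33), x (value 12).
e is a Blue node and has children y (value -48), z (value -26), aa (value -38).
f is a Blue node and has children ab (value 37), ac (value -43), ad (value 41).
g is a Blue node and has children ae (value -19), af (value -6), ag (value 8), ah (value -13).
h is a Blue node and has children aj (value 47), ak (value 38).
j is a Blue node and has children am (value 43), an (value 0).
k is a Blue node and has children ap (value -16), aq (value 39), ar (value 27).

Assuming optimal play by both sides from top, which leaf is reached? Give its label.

w

a (Blue): min(-15, -32, 9) = -32
b (Blue): min(-46, 12) = -46
M1 (Red): max(-32, -46) = -32
c (Blue): min(-38, -4) = -38
d (Blue): min(-28, 6, -33, 12) = -33
M2 (Red): max(-38, -33) = -33
e (Blue): min(-48, -26, -38) = -48
f (Blue): min(37, -43, 41) = -43
g (Blue): min(-19, -6, 8, -13) = -19
h (Blue): min(47, 38) = 38
M3 (Red): max(-48, -43, -19, 38) = 38
j (Blue): min(43, 0) = 0
k (Blue): min(-16, 39, 27) = -16
M4 (Red): max(0, -16) = 0
top (Blue): min(-32, -33, 38, 0) = -33
At top, Blue picks M2 (lowest: -33).
At M2, Red picks d (highest: -33).
At d, Blue picks w (lowest: -33).
Terminal value -33.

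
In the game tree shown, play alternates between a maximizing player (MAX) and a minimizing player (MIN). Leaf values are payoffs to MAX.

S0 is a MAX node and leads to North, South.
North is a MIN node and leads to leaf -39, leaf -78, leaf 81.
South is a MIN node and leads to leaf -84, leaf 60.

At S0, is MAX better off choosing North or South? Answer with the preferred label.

North

North (MIN): min(-39, -78, 81) = -78
South (MIN): min(-84, 60) = -84
MAX prefers the higher value; North=-78, South=-84. North is better since -78 > -84.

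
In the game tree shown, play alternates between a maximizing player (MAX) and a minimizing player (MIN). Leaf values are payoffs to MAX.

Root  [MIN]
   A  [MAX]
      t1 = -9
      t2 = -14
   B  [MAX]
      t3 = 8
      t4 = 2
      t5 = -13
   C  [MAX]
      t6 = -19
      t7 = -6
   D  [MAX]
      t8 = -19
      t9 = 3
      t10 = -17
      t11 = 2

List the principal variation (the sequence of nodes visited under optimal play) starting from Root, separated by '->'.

A (MAX): max(-9, -14) = -9
B (MAX): max(8, 2, -13) = 8
C (MAX): max(-19, -6) = -6
D (MAX): max(-19, 3, -17, 2) = 3
Root (MIN): min(-9, 8, -6, 3) = -9
At Root, MIN picks A (lowest: -9).
At A, MAX picks t1 (highest: -9).
Terminal value -9.

Root -> A -> t1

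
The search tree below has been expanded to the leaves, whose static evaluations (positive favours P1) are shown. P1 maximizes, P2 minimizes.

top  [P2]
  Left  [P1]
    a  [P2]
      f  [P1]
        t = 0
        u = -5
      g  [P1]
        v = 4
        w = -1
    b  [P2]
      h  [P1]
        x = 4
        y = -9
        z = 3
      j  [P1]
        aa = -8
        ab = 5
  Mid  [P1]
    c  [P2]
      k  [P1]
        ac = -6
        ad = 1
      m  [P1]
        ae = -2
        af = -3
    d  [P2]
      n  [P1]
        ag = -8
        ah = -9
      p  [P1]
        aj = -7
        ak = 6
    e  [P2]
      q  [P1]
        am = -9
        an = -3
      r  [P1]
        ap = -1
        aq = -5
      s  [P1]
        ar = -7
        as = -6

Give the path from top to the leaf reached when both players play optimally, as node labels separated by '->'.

f (P1): max(0, -5) = 0
g (P1): max(4, -1) = 4
a (P2): min(0, 4) = 0
h (P1): max(4, -9, 3) = 4
j (P1): max(-8, 5) = 5
b (P2): min(4, 5) = 4
Left (P1): max(0, 4) = 4
k (P1): max(-6, 1) = 1
m (P1): max(-2, -3) = -2
c (P2): min(1, -2) = -2
n (P1): max(-8, -9) = -8
p (P1): max(-7, 6) = 6
d (P2): min(-8, 6) = -8
q (P1): max(-9, -3) = -3
r (P1): max(-1, -5) = -1
s (P1): max(-7, -6) = -6
e (P2): min(-3, -1, -6) = -6
Mid (P1): max(-2, -8, -6) = -2
top (P2): min(4, -2) = -2
At top, P2 picks Mid (lowest: -2).
At Mid, P1 picks c (highest: -2).
At c, P2 picks m (lowest: -2).
At m, P1 picks ae (highest: -2).
Terminal value -2.

top -> Mid -> c -> m -> ae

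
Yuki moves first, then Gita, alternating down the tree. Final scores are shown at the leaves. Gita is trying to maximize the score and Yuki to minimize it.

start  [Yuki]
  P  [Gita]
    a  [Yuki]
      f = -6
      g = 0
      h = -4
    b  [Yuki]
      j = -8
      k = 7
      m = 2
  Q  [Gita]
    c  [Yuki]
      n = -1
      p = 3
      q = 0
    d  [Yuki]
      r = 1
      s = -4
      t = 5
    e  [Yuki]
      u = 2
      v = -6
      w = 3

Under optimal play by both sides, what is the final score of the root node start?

a (Yuki): min(-6, 0, -4) = -6
b (Yuki): min(-8, 7, 2) = -8
P (Gita): max(-6, -8) = -6
c (Yuki): min(-1, 3, 0) = -1
d (Yuki): min(1, -4, 5) = -4
e (Yuki): min(2, -6, 3) = -6
Q (Gita): max(-1, -4, -6) = -1
start (Yuki): min(-6, -1) = -6

-6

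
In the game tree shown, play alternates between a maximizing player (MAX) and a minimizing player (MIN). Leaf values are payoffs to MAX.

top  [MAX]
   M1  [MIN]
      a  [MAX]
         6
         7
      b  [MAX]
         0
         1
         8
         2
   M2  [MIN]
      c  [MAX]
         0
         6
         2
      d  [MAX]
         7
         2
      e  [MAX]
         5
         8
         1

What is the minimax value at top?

7

a (MAX): max(6, 7) = 7
b (MAX): max(0, 1, 8, 2) = 8
M1 (MIN): min(7, 8) = 7
c (MAX): max(0, 6, 2) = 6
d (MAX): max(7, 2) = 7
e (MAX): max(5, 8, 1) = 8
M2 (MIN): min(6, 7, 8) = 6
top (MAX): max(7, 6) = 7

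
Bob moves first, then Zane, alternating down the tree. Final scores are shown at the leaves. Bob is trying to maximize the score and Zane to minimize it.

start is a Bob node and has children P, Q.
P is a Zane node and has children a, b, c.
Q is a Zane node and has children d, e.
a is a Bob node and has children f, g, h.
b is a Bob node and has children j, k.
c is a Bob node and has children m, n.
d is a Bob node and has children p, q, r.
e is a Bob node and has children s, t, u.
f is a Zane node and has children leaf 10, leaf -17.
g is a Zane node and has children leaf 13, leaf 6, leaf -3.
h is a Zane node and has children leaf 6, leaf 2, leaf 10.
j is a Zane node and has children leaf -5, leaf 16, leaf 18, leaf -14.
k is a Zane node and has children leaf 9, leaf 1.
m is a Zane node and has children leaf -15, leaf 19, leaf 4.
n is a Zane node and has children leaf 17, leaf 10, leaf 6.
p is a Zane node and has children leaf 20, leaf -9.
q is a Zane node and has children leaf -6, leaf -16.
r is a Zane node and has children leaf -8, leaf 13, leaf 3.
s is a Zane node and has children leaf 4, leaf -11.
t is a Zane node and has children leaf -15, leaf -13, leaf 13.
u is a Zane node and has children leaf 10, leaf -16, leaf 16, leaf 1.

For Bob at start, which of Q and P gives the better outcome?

P

p (Zane): min(20, -9) = -9
q (Zane): min(-6, -16) = -16
r (Zane): min(-8, 13, 3) = -8
d (Bob): max(-9, -16, -8) = -8
s (Zane): min(4, -11) = -11
t (Zane): min(-15, -13, 13) = -15
u (Zane): min(10, -16, 16, 1) = -16
e (Bob): max(-11, -15, -16) = -11
Q (Zane): min(-8, -11) = -11
f (Zane): min(10, -17) = -17
g (Zane): min(13, 6, -3) = -3
h (Zane): min(6, 2, 10) = 2
a (Bob): max(-17, -3, 2) = 2
j (Zane): min(-5, 16, 18, -14) = -14
k (Zane): min(9, 1) = 1
b (Bob): max(-14, 1) = 1
m (Zane): min(-15, 19, 4) = -15
n (Zane): min(17, 10, 6) = 6
c (Bob): max(-15, 6) = 6
P (Zane): min(2, 1, 6) = 1
Bob prefers the higher value; Q=-11, P=1. P is better since 1 > -11.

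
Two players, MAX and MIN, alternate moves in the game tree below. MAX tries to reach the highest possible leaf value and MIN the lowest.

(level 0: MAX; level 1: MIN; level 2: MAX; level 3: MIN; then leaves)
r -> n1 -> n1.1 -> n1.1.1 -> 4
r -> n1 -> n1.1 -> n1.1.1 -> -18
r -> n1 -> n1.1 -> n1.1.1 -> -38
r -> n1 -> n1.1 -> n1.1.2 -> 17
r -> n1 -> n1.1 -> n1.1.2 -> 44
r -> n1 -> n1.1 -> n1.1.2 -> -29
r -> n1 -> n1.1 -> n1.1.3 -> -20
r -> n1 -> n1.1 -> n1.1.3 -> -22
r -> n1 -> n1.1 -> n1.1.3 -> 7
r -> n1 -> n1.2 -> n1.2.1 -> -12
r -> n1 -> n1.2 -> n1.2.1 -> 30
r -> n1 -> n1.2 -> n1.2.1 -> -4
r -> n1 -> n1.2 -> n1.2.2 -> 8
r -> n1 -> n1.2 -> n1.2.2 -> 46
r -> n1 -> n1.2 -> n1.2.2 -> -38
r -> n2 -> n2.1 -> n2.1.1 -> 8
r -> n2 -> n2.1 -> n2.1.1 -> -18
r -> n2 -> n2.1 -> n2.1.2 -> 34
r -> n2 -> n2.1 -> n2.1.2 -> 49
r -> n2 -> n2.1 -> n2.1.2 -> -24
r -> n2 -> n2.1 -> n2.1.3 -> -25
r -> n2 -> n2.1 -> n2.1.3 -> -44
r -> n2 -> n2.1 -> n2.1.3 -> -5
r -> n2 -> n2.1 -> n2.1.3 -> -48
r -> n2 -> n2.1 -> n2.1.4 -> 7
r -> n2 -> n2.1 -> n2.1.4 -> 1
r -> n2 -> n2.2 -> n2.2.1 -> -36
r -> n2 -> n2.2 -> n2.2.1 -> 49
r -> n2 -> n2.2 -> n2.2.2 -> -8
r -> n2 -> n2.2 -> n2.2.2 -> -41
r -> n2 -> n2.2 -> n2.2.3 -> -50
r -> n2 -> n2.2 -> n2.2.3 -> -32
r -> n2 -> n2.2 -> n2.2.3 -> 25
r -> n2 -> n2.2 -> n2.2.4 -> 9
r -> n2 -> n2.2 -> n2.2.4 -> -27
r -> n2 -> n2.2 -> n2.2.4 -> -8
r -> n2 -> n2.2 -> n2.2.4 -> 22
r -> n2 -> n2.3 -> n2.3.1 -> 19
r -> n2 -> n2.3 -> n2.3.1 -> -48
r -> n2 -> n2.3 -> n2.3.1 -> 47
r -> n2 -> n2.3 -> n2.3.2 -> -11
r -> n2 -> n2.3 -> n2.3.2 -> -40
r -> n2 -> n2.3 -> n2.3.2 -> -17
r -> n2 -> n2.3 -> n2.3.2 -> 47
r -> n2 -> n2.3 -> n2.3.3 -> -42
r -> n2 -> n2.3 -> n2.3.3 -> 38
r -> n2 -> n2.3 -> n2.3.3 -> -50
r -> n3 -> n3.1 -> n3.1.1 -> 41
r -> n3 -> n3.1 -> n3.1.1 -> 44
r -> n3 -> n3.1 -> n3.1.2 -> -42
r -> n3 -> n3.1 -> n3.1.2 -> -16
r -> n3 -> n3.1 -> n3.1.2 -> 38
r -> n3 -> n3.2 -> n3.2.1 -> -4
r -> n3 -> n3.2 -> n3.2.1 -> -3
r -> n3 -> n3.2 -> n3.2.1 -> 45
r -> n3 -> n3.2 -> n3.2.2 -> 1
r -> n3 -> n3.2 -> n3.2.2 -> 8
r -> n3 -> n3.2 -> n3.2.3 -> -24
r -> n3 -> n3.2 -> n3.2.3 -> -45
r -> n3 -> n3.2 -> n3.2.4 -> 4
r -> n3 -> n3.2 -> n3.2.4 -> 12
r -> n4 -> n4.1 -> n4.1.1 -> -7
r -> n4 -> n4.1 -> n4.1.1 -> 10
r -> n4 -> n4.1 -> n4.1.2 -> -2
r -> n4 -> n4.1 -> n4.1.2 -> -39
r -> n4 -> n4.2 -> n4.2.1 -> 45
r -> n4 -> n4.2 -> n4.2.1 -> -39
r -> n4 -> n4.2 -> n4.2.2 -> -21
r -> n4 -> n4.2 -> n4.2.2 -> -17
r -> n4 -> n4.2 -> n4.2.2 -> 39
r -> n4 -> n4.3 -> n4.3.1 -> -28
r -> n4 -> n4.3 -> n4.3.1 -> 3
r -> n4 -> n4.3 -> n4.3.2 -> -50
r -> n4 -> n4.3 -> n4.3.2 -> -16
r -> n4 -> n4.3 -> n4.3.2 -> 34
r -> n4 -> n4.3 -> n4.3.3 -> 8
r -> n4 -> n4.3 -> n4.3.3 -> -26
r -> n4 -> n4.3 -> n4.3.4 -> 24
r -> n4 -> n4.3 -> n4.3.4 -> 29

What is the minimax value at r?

4

n1.1.1 (MIN): min(4, -18, -38) = -38
n1.1.2 (MIN): min(17, 44, -29) = -29
n1.1.3 (MIN): min(-20, -22, 7) = -22
n1.1 (MAX): max(-38, -29, -22) = -22
n1.2.1 (MIN): min(-12, 30, -4) = -12
n1.2.2 (MIN): min(8, 46, -38) = -38
n1.2 (MAX): max(-12, -38) = -12
n1 (MIN): min(-22, -12) = -22
n2.1.1 (MIN): min(8, -18) = -18
n2.1.2 (MIN): min(34, 49, -24) = -24
n2.1.3 (MIN): min(-25, -44, -5, -48) = -48
n2.1.4 (MIN): min(7, 1) = 1
n2.1 (MAX): max(-18, -24, -48, 1) = 1
n2.2.1 (MIN): min(-36, 49) = -36
n2.2.2 (MIN): min(-8, -41) = -41
n2.2.3 (MIN): min(-50, -32, 25) = -50
n2.2.4 (MIN): min(9, -27, -8, 22) = -27
n2.2 (MAX): max(-36, -41, -50, -27) = -27
n2.3.1 (MIN): min(19, -48, 47) = -48
n2.3.2 (MIN): min(-11, -40, -17, 47) = -40
n2.3.3 (MIN): min(-42, 38, -50) = -50
n2.3 (MAX): max(-48, -40, -50) = -40
n2 (MIN): min(1, -27, -40) = -40
n3.1.1 (MIN): min(41, 44) = 41
n3.1.2 (MIN): min(-42, -16, 38) = -42
n3.1 (MAX): max(41, -42) = 41
n3.2.1 (MIN): min(-4, -3, 45) = -4
n3.2.2 (MIN): min(1, 8) = 1
n3.2.3 (MIN): min(-24, -45) = -45
n3.2.4 (MIN): min(4, 12) = 4
n3.2 (MAX): max(-4, 1, -45, 4) = 4
n3 (MIN): min(41, 4) = 4
n4.1.1 (MIN): min(-7, 10) = -7
n4.1.2 (MIN): min(-2, -39) = -39
n4.1 (MAX): max(-7, -39) = -7
n4.2.1 (MIN): min(45, -39) = -39
n4.2.2 (MIN): min(-21, -17, 39) = -21
n4.2 (MAX): max(-39, -21) = -21
n4.3.1 (MIN): min(-28, 3) = -28
n4.3.2 (MIN): min(-50, -16, 34) = -50
n4.3.3 (MIN): min(8, -26) = -26
n4.3.4 (MIN): min(24, 29) = 24
n4.3 (MAX): max(-28, -50, -26, 24) = 24
n4 (MIN): min(-7, -21, 24) = -21
r (MAX): max(-22, -40, 4, -21) = 4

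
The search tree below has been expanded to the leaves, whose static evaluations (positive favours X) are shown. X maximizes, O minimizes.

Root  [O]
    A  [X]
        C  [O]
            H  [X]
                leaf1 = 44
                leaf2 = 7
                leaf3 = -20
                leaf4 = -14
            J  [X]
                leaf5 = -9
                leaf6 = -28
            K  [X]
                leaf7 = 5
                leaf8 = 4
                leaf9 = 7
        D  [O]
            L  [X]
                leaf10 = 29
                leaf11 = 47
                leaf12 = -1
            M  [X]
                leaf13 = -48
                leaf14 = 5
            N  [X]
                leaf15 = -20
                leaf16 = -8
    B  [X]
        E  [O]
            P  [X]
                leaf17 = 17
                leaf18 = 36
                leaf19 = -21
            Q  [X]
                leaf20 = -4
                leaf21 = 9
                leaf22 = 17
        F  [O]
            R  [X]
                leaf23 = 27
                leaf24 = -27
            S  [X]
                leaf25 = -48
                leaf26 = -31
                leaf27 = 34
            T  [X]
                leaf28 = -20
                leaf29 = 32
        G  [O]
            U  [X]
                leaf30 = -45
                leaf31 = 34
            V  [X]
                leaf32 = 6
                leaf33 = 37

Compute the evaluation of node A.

-8

H (X): max(44, 7, -20, -14) = 44
J (X): max(-9, -28) = -9
K (X): max(5, 4, 7) = 7
C (O): min(44, -9, 7) = -9
L (X): max(29, 47, -1) = 47
M (X): max(-48, 5) = 5
N (X): max(-20, -8) = -8
D (O): min(47, 5, -8) = -8
A (X): max(-9, -8) = -8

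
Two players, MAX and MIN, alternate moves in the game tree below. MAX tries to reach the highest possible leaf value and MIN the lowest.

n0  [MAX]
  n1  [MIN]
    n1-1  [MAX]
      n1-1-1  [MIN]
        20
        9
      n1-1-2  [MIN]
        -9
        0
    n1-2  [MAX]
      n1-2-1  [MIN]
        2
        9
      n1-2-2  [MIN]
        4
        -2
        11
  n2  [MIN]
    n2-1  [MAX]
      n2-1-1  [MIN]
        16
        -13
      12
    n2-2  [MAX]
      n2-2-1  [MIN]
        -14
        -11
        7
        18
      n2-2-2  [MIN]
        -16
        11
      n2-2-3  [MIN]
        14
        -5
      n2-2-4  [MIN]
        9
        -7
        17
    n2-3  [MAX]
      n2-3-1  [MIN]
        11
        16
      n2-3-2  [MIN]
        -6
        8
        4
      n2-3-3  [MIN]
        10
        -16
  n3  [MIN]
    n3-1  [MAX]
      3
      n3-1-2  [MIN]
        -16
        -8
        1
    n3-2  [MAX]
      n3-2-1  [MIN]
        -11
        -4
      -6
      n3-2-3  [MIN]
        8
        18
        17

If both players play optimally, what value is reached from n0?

3

n1-1-1 (MIN): min(20, 9) = 9
n1-1-2 (MIN): min(-9, 0) = -9
n1-1 (MAX): max(9, -9) = 9
n1-2-1 (MIN): min(2, 9) = 2
n1-2-2 (MIN): min(4, -2, 11) = -2
n1-2 (MAX): max(2, -2) = 2
n1 (MIN): min(9, 2) = 2
n2-1-1 (MIN): min(16, -13) = -13
n2-1 (MAX): max(-13, 12) = 12
n2-2-1 (MIN): min(-14, -11, 7, 18) = -14
n2-2-2 (MIN): min(-16, 11) = -16
n2-2-3 (MIN): min(14, -5) = -5
n2-2-4 (MIN): min(9, -7, 17) = -7
n2-2 (MAX): max(-14, -16, -5, -7) = -5
n2-3-1 (MIN): min(11, 16) = 11
n2-3-2 (MIN): min(-6, 8, 4) = -6
n2-3-3 (MIN): min(10, -16) = -16
n2-3 (MAX): max(11, -6, -16) = 11
n2 (MIN): min(12, -5, 11) = -5
n3-1-2 (MIN): min(-16, -8, 1) = -16
n3-1 (MAX): max(3, -16) = 3
n3-2-1 (MIN): min(-11, -4) = -11
n3-2-3 (MIN): min(8, 18, 17) = 8
n3-2 (MAX): max(-11, -6, 8) = 8
n3 (MIN): min(3, 8) = 3
n0 (MAX): max(2, -5, 3) = 3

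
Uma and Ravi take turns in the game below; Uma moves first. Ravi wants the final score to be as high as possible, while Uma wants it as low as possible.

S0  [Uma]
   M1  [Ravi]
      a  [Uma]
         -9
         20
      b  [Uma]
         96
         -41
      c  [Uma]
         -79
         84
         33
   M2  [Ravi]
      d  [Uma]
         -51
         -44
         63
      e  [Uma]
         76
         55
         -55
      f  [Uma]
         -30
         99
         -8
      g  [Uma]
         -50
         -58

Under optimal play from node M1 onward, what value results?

a (Uma): min(-9, 20) = -9
b (Uma): min(96, -41) = -41
c (Uma): min(-79, 84, 33) = -79
M1 (Ravi): max(-9, -41, -79) = -9

-9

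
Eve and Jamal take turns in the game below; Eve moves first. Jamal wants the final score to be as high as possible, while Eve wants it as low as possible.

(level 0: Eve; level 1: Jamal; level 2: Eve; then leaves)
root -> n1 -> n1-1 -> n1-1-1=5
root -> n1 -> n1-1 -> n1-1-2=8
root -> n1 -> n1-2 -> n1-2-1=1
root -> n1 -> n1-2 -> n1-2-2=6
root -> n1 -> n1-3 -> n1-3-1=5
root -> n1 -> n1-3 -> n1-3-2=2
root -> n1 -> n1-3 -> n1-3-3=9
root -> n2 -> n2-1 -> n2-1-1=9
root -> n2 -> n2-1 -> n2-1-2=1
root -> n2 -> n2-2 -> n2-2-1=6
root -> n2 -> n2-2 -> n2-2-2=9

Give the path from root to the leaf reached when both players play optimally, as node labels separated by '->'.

n1-1 (Eve): min(5, 8) = 5
n1-2 (Eve): min(1, 6) = 1
n1-3 (Eve): min(5, 2, 9) = 2
n1 (Jamal): max(5, 1, 2) = 5
n2-1 (Eve): min(9, 1) = 1
n2-2 (Eve): min(6, 9) = 6
n2 (Jamal): max(1, 6) = 6
root (Eve): min(5, 6) = 5
At root, Eve picks n1 (lowest: 5).
At n1, Jamal picks n1-1 (highest: 5).
At n1-1, Eve picks n1-1-1 (lowest: 5).
Terminal value 5.

root -> n1 -> n1-1 -> n1-1-1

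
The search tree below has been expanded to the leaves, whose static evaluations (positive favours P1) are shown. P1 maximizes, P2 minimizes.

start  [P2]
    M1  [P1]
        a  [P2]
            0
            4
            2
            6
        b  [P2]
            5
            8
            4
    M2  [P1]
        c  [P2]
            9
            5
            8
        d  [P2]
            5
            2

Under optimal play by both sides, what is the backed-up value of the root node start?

4

a (P2): min(0, 4, 2, 6) = 0
b (P2): min(5, 8, 4) = 4
M1 (P1): max(0, 4) = 4
c (P2): min(9, 5, 8) = 5
d (P2): min(5, 2) = 2
M2 (P1): max(5, 2) = 5
start (P2): min(4, 5) = 4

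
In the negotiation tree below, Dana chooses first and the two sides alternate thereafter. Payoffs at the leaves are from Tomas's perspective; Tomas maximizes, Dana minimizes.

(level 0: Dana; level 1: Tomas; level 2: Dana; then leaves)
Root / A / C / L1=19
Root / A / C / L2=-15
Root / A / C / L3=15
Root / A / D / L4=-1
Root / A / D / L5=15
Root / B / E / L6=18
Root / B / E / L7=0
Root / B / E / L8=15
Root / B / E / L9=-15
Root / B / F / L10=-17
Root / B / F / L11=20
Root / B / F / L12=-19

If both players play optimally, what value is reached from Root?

-15

C (Dana): min(19, -15, 15) = -15
D (Dana): min(-1, 15) = -1
A (Tomas): max(-15, -1) = -1
E (Dana): min(18, 0, 15, -15) = -15
F (Dana): min(-17, 20, -19) = -19
B (Tomas): max(-15, -19) = -15
Root (Dana): min(-1, -15) = -15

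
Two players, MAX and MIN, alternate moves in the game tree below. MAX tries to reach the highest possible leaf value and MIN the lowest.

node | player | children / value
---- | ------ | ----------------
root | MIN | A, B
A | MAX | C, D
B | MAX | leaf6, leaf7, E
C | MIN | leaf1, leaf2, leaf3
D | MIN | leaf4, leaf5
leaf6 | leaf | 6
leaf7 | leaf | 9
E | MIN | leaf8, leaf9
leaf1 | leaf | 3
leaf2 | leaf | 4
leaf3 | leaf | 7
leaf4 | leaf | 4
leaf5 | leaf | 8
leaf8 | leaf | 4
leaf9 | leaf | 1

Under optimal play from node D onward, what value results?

4

D (MIN): min(4, 8) = 4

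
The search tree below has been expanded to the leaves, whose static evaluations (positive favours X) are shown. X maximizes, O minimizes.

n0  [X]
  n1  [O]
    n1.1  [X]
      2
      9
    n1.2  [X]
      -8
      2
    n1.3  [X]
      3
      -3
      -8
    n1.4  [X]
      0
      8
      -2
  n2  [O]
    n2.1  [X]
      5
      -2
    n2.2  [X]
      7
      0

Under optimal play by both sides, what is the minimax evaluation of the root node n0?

5

n1.1 (X): max(2, 9) = 9
n1.2 (X): max(-8, 2) = 2
n1.3 (X): max(3, -3, -8) = 3
n1.4 (X): max(0, 8, -2) = 8
n1 (O): min(9, 2, 3, 8) = 2
n2.1 (X): max(5, -2) = 5
n2.2 (X): max(7, 0) = 7
n2 (O): min(5, 7) = 5
n0 (X): max(2, 5) = 5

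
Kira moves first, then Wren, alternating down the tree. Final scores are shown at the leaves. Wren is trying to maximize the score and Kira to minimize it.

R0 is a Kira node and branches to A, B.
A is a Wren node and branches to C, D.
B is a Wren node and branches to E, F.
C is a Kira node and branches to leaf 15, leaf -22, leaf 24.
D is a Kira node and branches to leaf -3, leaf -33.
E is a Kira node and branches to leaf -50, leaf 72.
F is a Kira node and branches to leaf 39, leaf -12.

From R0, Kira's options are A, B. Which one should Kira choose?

C (Kira): min(15, -22, 24) = -22
D (Kira): min(-3, -33) = -33
A (Wren): max(-22, -33) = -22
E (Kira): min(-50, 72) = -50
F (Kira): min(39, -12) = -12
B (Wren): max(-50, -12) = -12
R0 (Kira): min(-22, -12) = -22
Kira at R0 wants the lowest of {A=-22, B=-12}, so chooses A.

A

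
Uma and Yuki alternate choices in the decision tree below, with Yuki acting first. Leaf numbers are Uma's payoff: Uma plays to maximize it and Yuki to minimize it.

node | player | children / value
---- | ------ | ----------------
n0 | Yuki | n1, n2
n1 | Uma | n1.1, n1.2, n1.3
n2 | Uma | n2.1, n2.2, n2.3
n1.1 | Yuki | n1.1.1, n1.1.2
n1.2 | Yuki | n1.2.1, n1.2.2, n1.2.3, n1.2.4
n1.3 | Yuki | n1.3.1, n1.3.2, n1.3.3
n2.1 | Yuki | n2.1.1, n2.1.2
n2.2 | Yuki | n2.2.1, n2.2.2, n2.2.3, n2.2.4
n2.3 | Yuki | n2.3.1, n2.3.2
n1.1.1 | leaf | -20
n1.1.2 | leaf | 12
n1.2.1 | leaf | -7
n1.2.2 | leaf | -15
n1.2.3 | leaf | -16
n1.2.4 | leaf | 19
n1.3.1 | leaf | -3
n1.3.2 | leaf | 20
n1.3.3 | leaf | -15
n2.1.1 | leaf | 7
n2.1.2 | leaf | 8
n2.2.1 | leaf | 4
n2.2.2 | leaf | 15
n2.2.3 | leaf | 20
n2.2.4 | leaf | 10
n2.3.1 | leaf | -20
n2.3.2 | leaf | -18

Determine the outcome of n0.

n1.1 (Yuki): min(-20, 12) = -20
n1.2 (Yuki): min(-7, -15, -16, 19) = -16
n1.3 (Yuki): min(-3, 20, -15) = -15
n1 (Uma): max(-20, -16, -15) = -15
n2.1 (Yuki): min(7, 8) = 7
n2.2 (Yuki): min(4, 15, 20, 10) = 4
n2.3 (Yuki): min(-20, -18) = -20
n2 (Uma): max(7, 4, -20) = 7
n0 (Yuki): min(-15, 7) = -15

-15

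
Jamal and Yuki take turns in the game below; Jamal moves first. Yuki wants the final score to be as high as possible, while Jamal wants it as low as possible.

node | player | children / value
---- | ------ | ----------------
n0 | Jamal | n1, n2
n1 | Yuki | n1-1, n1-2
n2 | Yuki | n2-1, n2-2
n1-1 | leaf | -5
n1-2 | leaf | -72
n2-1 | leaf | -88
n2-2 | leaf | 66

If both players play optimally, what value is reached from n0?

-5

n1 (Yuki): max(-5, -72) = -5
n2 (Yuki): max(-88, 66) = 66
n0 (Jamal): min(-5, 66) = -5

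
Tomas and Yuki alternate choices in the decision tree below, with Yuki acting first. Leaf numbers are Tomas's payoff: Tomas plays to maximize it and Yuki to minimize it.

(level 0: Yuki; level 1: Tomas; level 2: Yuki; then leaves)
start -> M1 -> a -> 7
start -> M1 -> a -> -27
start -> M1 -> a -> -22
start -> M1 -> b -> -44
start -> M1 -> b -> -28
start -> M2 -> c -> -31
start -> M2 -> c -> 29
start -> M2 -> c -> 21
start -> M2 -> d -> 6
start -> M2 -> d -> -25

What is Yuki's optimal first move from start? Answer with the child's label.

M1

a (Yuki): min(7, -27, -22) = -27
b (Yuki): min(-44, -28) = -44
M1 (Tomas): max(-27, -44) = -27
c (Yuki): min(-31, 29, 21) = -31
d (Yuki): min(6, -25) = -25
M2 (Tomas): max(-31, -25) = -25
start (Yuki): min(-27, -25) = -27
Yuki at start wants the lowest of {M1=-27, M2=-25}, so chooses M1.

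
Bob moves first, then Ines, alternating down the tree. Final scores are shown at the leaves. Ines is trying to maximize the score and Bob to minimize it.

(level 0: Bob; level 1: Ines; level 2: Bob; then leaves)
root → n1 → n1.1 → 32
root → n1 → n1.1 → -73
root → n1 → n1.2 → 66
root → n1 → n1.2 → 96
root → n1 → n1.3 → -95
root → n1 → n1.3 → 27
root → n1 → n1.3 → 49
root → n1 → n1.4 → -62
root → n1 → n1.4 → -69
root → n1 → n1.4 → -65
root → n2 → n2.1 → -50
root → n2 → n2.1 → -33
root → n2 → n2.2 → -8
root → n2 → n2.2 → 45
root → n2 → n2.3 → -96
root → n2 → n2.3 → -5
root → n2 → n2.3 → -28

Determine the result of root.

-8

n1.1 (Bob): min(32, -73) = -73
n1.2 (Bob): min(66, 96) = 66
n1.3 (Bob): min(-95, 27, 49) = -95
n1.4 (Bob): min(-62, -69, -65) = -69
n1 (Ines): max(-73, 66, -95, -69) = 66
n2.1 (Bob): min(-50, -33) = -50
n2.2 (Bob): min(-8, 45) = -8
n2.3 (Bob): min(-96, -5, -28) = -96
n2 (Ines): max(-50, -8, -96) = -8
root (Bob): min(66, -8) = -8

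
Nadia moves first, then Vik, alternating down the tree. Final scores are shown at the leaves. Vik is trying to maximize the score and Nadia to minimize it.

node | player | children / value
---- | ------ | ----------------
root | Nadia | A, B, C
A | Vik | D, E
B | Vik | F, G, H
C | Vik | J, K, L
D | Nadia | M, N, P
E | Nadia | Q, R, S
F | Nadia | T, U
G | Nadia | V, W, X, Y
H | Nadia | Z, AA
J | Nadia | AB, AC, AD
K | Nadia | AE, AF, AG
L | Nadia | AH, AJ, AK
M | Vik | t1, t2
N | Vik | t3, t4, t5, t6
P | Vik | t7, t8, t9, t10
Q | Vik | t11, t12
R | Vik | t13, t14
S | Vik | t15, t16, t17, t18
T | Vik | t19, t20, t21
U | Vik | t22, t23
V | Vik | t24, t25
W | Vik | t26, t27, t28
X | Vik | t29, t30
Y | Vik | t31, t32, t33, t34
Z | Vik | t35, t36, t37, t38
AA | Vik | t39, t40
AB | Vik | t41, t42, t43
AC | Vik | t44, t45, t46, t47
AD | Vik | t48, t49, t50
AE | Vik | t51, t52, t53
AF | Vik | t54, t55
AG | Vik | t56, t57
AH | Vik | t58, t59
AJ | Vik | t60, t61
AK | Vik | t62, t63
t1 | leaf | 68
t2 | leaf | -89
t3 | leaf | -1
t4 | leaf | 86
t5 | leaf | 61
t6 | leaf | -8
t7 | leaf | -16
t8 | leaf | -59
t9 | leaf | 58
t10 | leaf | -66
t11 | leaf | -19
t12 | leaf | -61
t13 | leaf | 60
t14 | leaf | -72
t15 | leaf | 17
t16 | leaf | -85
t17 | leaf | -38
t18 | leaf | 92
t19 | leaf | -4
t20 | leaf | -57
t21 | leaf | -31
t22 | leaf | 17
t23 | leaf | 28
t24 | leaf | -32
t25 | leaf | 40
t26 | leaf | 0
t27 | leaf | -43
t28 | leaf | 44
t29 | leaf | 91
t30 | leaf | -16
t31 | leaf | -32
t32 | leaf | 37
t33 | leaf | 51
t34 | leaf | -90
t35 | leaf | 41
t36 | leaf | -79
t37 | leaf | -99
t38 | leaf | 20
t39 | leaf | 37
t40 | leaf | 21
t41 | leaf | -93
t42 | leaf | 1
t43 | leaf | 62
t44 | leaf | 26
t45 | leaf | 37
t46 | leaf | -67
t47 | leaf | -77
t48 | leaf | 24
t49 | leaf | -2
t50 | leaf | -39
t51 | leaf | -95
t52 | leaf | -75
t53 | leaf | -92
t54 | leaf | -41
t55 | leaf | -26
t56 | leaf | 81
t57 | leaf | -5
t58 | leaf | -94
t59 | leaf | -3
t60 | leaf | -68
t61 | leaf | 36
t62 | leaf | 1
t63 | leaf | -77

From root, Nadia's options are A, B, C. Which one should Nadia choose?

M (Vik): max(68, -89) = 68
N (Vik): max(-1, 86, 61, -8) = 86
P (Vik): max(-16, -59, 58, -66) = 58
D (Nadia): min(68, 86, 58) = 58
Q (Vik): max(-19, -61) = -19
R (Vik): max(60, -72) = 60
S (Vik): max(17, -85, -38, 92) = 92
E (Nadia): min(-19, 60, 92) = -19
A (Vik): max(58, -19) = 58
T (Vik): max(-4, -57, -31) = -4
U (Vik): max(17, 28) = 28
F (Nadia): min(-4, 28) = -4
V (Vik): max(-32, 40) = 40
W (Vik): max(0, -43, 44) = 44
X (Vik): max(91, -16) = 91
Y (Vik): max(-32, 37, 51, -90) = 51
G (Nadia): min(40, 44, 91, 51) = 40
Z (Vik): max(41, -79, -99, 20) = 41
AA (Vik): max(37, 21) = 37
H (Nadia): min(41, 37) = 37
B (Vik): max(-4, 40, 37) = 40
AB (Vik): max(-93, 1, 62) = 62
AC (Vik): max(26, 37, -67, -77) = 37
AD (Vik): max(24, -2, -39) = 24
J (Nadia): min(62, 37, 24) = 24
AE (Vik): max(-95, -75, -92) = -75
AF (Vik): max(-41, -26) = -26
AG (Vik): max(81, -5) = 81
K (Nadia): min(-75, -26, 81) = -75
AH (Vik): max(-94, -3) = -3
AJ (Vik): max(-68, 36) = 36
AK (Vik): max(1, -77) = 1
L (Nadia): min(-3, 36, 1) = -3
C (Vik): max(24, -75, -3) = 24
root (Nadia): min(58, 40, 24) = 24
Nadia at root wants the lowest of {A=58, B=40, C=24}, so chooses C.

C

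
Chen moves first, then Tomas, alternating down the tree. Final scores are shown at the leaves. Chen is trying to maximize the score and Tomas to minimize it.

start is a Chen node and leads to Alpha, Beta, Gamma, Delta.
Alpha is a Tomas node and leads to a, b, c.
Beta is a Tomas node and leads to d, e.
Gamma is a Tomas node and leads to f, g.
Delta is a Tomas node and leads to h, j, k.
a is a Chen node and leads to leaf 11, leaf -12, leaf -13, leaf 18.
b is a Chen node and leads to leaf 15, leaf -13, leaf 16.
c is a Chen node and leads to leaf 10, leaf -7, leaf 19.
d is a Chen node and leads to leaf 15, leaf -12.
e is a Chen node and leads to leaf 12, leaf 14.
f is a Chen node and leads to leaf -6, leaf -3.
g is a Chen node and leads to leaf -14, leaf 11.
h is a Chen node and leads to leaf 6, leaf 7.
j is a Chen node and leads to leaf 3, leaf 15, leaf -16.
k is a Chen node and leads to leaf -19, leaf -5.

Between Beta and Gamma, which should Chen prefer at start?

d (Chen): max(15, -12) = 15
e (Chen): max(12, 14) = 14
Beta (Tomas): min(15, 14) = 14
f (Chen): max(-6, -3) = -3
g (Chen): max(-14, 11) = 11
Gamma (Tomas): min(-3, 11) = -3
Chen prefers the higher value; Beta=14, Gamma=-3. Beta is better since 14 > -3.

Beta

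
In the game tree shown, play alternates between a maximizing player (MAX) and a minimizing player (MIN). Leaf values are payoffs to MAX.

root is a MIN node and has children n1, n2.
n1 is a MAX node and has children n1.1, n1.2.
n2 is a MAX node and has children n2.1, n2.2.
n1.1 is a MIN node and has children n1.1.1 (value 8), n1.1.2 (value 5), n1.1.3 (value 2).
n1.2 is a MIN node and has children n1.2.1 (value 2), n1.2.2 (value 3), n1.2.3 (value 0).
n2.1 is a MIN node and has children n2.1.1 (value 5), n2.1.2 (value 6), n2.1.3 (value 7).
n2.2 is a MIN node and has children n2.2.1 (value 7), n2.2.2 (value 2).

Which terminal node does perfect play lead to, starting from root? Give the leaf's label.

n1.1.3

n1.1 (MIN): min(8, 5, 2) = 2
n1.2 (MIN): min(2, 3, 0) = 0
n1 (MAX): max(2, 0) = 2
n2.1 (MIN): min(5, 6, 7) = 5
n2.2 (MIN): min(7, 2) = 2
n2 (MAX): max(5, 2) = 5
root (MIN): min(2, 5) = 2
At root, MIN picks n1 (lowest: 2).
At n1, MAX picks n1.1 (highest: 2).
At n1.1, MIN picks n1.1.3 (lowest: 2).
Terminal value 2.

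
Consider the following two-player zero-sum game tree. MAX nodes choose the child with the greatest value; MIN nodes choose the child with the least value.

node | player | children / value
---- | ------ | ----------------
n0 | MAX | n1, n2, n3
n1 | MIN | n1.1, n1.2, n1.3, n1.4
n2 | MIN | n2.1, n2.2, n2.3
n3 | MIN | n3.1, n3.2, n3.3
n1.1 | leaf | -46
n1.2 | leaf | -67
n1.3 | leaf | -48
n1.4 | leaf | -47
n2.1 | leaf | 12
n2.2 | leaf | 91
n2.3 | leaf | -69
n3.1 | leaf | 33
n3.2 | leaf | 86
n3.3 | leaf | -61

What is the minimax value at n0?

-61

n1 (MIN): min(-46, -67, -48, -47) = -67
n2 (MIN): min(12, 91, -69) = -69
n3 (MIN): min(33, 86, -61) = -61
n0 (MAX): max(-67, -69, -61) = -61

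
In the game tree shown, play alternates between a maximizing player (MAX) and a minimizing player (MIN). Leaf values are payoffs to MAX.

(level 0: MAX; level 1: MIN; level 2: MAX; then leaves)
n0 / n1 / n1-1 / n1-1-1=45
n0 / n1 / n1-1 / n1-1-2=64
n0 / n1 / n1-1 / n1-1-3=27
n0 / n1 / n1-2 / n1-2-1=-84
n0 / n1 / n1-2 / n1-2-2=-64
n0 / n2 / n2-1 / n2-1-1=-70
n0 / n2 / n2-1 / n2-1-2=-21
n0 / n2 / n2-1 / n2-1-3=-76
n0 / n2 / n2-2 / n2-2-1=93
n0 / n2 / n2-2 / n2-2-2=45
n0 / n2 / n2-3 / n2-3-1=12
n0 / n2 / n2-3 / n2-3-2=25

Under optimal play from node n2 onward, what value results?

-21

n2-1 (MAX): max(-70, -21, -76) = -21
n2-2 (MAX): max(93, 45) = 93
n2-3 (MAX): max(12, 25) = 25
n2 (MIN): min(-21, 93, 25) = -21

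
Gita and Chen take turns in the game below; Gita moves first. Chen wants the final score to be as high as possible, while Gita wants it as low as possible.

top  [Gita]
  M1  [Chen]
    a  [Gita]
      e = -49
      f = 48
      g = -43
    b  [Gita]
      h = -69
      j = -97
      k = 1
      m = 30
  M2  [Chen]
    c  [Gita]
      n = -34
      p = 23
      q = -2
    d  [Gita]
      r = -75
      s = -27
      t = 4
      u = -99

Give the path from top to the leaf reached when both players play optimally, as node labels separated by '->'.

a (Gita): min(-49, 48, -43) = -49
b (Gita): min(-69, -97, 1, 30) = -97
M1 (Chen): max(-49, -97) = -49
c (Gita): min(-34, 23, -2) = -34
d (Gita): min(-75, -27, 4, -99) = -99
M2 (Chen): max(-34, -99) = -34
top (Gita): min(-49, -34) = -49
At top, Gita picks M1 (lowest: -49).
At M1, Chen picks a (highest: -49).
At a, Gita picks e (lowest: -49).
Terminal value -49.

top -> M1 -> a -> e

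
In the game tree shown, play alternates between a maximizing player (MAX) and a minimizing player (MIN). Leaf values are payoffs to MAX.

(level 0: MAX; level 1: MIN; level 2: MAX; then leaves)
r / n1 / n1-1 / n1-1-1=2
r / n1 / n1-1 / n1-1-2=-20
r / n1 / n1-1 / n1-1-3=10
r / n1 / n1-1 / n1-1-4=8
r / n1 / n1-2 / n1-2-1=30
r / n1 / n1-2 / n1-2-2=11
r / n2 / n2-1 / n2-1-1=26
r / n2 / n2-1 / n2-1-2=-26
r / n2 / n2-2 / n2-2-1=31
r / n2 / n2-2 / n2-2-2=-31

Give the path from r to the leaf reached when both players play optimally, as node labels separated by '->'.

r -> n2 -> n2-1 -> n2-1-1

n1-1 (MAX): max(2, -20, 10, 8) = 10
n1-2 (MAX): max(30, 11) = 30
n1 (MIN): min(10, 30) = 10
n2-1 (MAX): max(26, -26) = 26
n2-2 (MAX): max(31, -31) = 31
n2 (MIN): min(26, 31) = 26
r (MAX): max(10, 26) = 26
At r, MAX picks n2 (highest: 26).
At n2, MIN picks n2-1 (lowest: 26).
At n2-1, MAX picks n2-1-1 (highest: 26).
Terminal value 26.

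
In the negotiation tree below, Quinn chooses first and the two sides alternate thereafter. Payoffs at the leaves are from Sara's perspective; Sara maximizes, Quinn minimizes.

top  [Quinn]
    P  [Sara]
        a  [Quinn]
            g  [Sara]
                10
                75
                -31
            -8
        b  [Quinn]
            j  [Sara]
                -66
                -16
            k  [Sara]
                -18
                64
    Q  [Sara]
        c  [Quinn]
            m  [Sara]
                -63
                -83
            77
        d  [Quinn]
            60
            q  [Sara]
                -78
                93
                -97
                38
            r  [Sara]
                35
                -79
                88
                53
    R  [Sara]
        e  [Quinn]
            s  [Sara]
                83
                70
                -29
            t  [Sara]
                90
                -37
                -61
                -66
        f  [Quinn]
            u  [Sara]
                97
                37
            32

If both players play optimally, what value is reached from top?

-8

g (Sara): max(10, 75, -31) = 75
a (Quinn): min(75, -8) = -8
j (Sara): max(-66, -16) = -16
k (Sara): max(-18, 64) = 64
b (Quinn): min(-16, 64) = -16
P (Sara): max(-8, -16) = -8
m (Sara): max(-63, -83) = -63
c (Quinn): min(-63, 77) = -63
q (Sara): max(-78, 93, -97, 38) = 93
r (Sara): max(35, -79, 88, 53) = 88
d (Quinn): min(60, 93, 88) = 60
Q (Sara): max(-63, 60) = 60
s (Sara): max(83, 70, -29) = 83
t (Sara): max(90, -37, -61, -66) = 90
e (Quinn): min(83, 90) = 83
u (Sara): max(97, 37) = 97
f (Quinn): min(97, 32) = 32
R (Sara): max(83, 32) = 83
top (Quinn): min(-8, 60, 83) = -8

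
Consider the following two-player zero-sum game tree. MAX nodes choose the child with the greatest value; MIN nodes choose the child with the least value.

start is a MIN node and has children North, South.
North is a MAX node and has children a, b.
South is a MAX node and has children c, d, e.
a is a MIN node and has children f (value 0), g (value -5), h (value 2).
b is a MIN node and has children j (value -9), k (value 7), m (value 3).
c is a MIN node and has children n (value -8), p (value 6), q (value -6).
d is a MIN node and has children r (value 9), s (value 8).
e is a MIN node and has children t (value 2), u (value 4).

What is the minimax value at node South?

c (MIN): min(-8, 6, -6) = -8
d (MIN): min(9, 8) = 8
e (MIN): min(2, 4) = 2
South (MAX): max(-8, 8, 2) = 8

8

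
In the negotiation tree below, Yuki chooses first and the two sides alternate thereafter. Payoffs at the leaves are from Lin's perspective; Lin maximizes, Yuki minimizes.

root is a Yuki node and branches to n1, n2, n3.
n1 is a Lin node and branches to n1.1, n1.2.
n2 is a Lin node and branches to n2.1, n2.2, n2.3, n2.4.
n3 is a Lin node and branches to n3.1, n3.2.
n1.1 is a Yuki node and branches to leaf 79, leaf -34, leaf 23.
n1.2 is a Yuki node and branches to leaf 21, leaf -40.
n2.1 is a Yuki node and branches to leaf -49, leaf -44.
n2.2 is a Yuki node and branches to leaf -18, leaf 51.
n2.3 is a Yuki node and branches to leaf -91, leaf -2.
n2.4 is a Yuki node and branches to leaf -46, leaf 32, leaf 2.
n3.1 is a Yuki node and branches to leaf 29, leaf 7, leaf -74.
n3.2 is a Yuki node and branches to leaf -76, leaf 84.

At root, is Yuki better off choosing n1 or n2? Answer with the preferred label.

n1

n1.1 (Yuki): min(79, -34, 23) = -34
n1.2 (Yuki): min(21, -40) = -40
n1 (Lin): max(-34, -40) = -34
n2.1 (Yuki): min(-49, -44) = -49
n2.2 (Yuki): min(-18, 51) = -18
n2.3 (Yuki): min(-91, -2) = -91
n2.4 (Yuki): min(-46, 32, 2) = -46
n2 (Lin): max(-49, -18, -91, -46) = -18
Yuki prefers the lower value; n1=-34, n2=-18. n1 is better since -34 < -18.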